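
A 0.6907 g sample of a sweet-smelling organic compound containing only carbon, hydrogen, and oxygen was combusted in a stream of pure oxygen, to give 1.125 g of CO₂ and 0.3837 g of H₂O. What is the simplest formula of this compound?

C6H10O5

mol C = 1.125 g CO₂ ÷ 44.009 g/mol = 0.025563 mol
mol H = 2 × 0.3837 g H₂O ÷ 18.015 g/mol = 0.042598 mol
mass O = 0.6907 − (0.30704 + 0.042939) = 0.34072 g → mol O = 0.34072 ÷ 15.999 = 0.021297 mol
Divide by the smallest (0.021297 mol): C 1.200, H 2.000, O 1.000
Multiplying each by 5 gives whole numbers: C 6.00, H 10.00, O 5.00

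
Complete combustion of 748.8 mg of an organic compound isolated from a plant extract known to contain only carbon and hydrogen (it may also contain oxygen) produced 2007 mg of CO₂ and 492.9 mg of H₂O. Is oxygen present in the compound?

mol C = 2.007 g CO₂ ÷ 44.009 g/mol = 0.045604 mol
mol H = 2 × 0.4929 g H₂O ÷ 18.015 g/mol = 0.054721 mol
C and H account for only 0.60291 g of the 0.7488 g sample; the remaining 0.14589 g must be oxygen.

yes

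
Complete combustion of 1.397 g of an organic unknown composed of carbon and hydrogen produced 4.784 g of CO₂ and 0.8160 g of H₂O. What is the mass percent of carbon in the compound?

93.46%

mol C = 4.784 g CO₂ ÷ 44.009 g/mol = 0.10871 mol
mol H = 2 × 0.8160 g H₂O ÷ 18.015 g/mol = 0.090591 mol
mass % C = 1.3057 g ÷ 1.397 g × 100%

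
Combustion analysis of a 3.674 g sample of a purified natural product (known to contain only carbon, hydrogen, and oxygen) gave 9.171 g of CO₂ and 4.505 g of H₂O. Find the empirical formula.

mol C = 9.171 g CO₂ ÷ 44.009 g/mol = 0.20839 mol
mol H = 2 × 4.505 g H₂O ÷ 18.015 g/mol = 0.50014 mol
mass O = 3.674 − (2.5030 + 0.50414) = 0.66690 g → mol O = 0.66690 ÷ 15.999 = 0.041684 mol
Divide by the smallest (0.041684 mol): C 4.999, H 11.998, O 1.000

C5H12O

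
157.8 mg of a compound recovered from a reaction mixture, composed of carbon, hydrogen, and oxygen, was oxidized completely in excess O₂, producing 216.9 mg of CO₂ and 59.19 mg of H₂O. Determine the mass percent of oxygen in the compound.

58.29%

mol C = 0.2169 g CO₂ ÷ 44.009 g/mol = 0.0049285 mol
mol H = 2 × 0.05919 g H₂O ÷ 18.015 g/mol = 0.0065712 mol
mass O = 0.1578 − (0.059197 + 0.0066238) = 0.091980 g → mol O = 0.091980 ÷ 15.999 = 0.0057491 mol
mass % O = 0.091980 g ÷ 0.1578 g × 100%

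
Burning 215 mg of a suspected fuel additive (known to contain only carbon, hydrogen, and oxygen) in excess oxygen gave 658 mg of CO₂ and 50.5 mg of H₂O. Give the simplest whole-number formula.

C8H3O

mol C = 0.658 g CO₂ ÷ 44.009 g/mol = 0.01495 mol
mol H = 2 × 0.0505 g H₂O ÷ 18.015 g/mol = 0.005606 mol
mass O = 0.215 − (0.1796 + 0.005651) = 0.02977 g → mol O = 0.02977 ÷ 15.999 = 0.001861 mol
Divide by the smallest (0.001861 mol): C 8.036, H 3.013, O 1.000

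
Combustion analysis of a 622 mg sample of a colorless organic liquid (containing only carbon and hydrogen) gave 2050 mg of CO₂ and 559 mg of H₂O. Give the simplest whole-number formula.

mol C = 2.05 g CO₂ ÷ 44.009 g/mol = 0.04658 mol
mol H = 2 × 0.559 g H₂O ÷ 18.015 g/mol = 0.06206 mol
Divide by the smallest (0.04658 mol): C 1.000, H 1.332
Multiplying each by 3 gives whole numbers: C 3.00, H 4.00

C3H4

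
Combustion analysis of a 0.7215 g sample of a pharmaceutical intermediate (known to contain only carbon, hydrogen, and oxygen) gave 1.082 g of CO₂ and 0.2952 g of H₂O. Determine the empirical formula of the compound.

C3H4O3

mol C = 1.082 g CO₂ ÷ 44.009 g/mol = 0.024586 mol
mol H = 2 × 0.2952 g H₂O ÷ 18.015 g/mol = 0.032773 mol
mass O = 0.7215 − (0.29530 + 0.033035) = 0.39316 g → mol O = 0.39316 ÷ 15.999 = 0.024574 mol
Divide by the smallest (0.024574 mol): C 1.000, H 1.334, O 1.000
Multiplying each by 3 gives whole numbers: C 3.00, H 4.00, O 3.00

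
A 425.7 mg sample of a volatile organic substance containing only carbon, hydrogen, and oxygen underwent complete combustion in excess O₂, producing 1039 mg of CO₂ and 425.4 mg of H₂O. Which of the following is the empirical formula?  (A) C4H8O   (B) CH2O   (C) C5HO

(A) C4H8O

mol C = 1.039 g CO₂ ÷ 44.009 g/mol = 0.023609 mol
mol H = 2 × 0.4254 g H₂O ÷ 18.015 g/mol = 0.047227 mol
mass O = 0.4257 − (0.28357 + 0.047605) = 0.094529 g → mol O = 0.094529 ÷ 15.999 = 0.0059085 mol
Divide by the smallest (0.0059085 mol): C 3.996, H 7.993, O 1.000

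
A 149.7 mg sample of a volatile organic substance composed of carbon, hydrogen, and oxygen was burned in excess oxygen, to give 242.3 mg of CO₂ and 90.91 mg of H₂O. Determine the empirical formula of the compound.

C6H11O5

mol C = 0.2423 g CO₂ ÷ 44.009 g/mol = 0.0055057 mol
mol H = 2 × 0.09091 g H₂O ÷ 18.015 g/mol = 0.010093 mol
mass O = 0.1497 − (0.066129 + 0.010173) = 0.073398 g → mol O = 0.073398 ÷ 15.999 = 0.0045876 mol
Divide by the smallest (0.0045876 mol): C 1.200, H 2.200, O 1.000
Multiplying each by 5 gives whole numbers: C 6.00, H 11.00, O 5.00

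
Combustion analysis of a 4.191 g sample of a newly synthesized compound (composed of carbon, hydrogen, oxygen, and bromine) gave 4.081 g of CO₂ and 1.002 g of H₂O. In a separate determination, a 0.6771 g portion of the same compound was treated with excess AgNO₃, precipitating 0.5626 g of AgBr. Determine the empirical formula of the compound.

mol C = 4.081 g CO₂ ÷ 44.009 g/mol = 0.092731 mol
mol H = 2 × 1.002 g H₂O ÷ 18.015 g/mol = 0.11124 mol
From the AgBr data: mol Br per gram of compound = (0.5626 ÷ 187.772) ÷ 0.6771 = 0.0044250 mol/g, so in the 4.191 g combustion sample mol Br = 0.018545 mol
mass O = 4.191 − (1.1138 + 0.11213 + 1.4818) = 1.4832 g → mol O = 1.4832 ÷ 15.999 = 0.092708 mol
Divide by the smallest (0.018545 mol): C 5.000, H 5.998, Br 1.000, O 4.999

C5H6BrO5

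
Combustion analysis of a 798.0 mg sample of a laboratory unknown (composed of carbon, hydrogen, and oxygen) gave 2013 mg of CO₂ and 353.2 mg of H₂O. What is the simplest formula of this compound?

mol C = 2.013 g CO₂ ÷ 44.009 g/mol = 0.045741 mol
mol H = 2 × 0.3532 g H₂O ÷ 18.015 g/mol = 0.039212 mol
mass O = 0.7980 − (0.54939 + 0.039525) = 0.20908 g → mol O = 0.20908 ÷ 15.999 = 0.013069 mol
Divide by the smallest (0.013069 mol): C 3.500, H 3.000, O 1.000
Multiplying each by 2 gives whole numbers: C 7.00, H 6.00, O 2.00

C7H6O2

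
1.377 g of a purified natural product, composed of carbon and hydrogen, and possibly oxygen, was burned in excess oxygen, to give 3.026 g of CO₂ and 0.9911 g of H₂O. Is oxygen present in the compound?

yes

mol C = 3.026 g CO₂ ÷ 44.009 g/mol = 0.068759 mol
mol H = 2 × 0.9911 g H₂O ÷ 18.015 g/mol = 0.11003 mol
C and H account for only 0.93677 g of the 1.377 g sample; the remaining 0.44023 g must be oxygen.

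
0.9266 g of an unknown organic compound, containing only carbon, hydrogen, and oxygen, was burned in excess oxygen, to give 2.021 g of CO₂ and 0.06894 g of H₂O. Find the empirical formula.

C6HO3

mol C = 2.021 g CO₂ ÷ 44.009 g/mol = 0.045922 mol
mol H = 2 × 0.06894 g H₂O ÷ 18.015 g/mol = 0.0076536 mol
mass O = 0.9266 − (0.55157 + 0.0077149) = 0.36731 g → mol O = 0.36731 ÷ 15.999 = 0.022958 mol
Divide by the smallest (0.0076536 mol): C 6.000, H 1.000, O 3.000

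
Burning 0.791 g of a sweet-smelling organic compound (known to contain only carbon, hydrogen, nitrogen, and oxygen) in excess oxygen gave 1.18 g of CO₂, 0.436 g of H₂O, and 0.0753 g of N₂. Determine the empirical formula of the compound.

C5H9NO4

mol C = 1.18 g CO₂ ÷ 44.009 g/mol = 0.02681 mol
mol H = 2 × 0.436 g H₂O ÷ 18.015 g/mol = 0.04840 mol
mol N = 2 × 0.0753 g N₂ ÷ 28.014 g/mol = 0.005376 mol
mass O = 0.791 − (0.3220 + 0.04879 + 0.07530) = 0.3449 g → mol O = 0.3449 ÷ 15.999 = 0.02156 mol
Divide by the smallest (0.005376 mol): C 4.988, H 9.004, N 1.000, O 4.010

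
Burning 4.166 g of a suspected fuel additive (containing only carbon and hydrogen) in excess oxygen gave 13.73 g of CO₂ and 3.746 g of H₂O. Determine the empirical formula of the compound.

C3H4

mol C = 13.73 g CO₂ ÷ 44.009 g/mol = 0.31198 mol
mol H = 2 × 3.746 g H₂O ÷ 18.015 g/mol = 0.41588 mol
Divide by the smallest (0.31198 mol): C 1.000, H 1.333
Multiplying each by 3 gives whole numbers: C 3.00, H 4.00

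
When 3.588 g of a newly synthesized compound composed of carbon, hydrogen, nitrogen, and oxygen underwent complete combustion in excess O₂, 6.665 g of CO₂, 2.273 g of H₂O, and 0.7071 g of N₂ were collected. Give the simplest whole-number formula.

mol C = 6.665 g CO₂ ÷ 44.009 g/mol = 0.15145 mol
mol H = 2 × 2.273 g H₂O ÷ 18.015 g/mol = 0.25235 mol
mol N = 2 × 0.7071 g N₂ ÷ 28.014 g/mol = 0.050482 mol
mass O = 3.588 − (1.8190 + 0.25436 + 0.70710) = 0.80751 g → mol O = 0.80751 ÷ 15.999 = 0.050473 mol
Divide by the smallest (0.050473 mol): C 3.001, H 5.000, N 1.000, O 1.000

C3H5NO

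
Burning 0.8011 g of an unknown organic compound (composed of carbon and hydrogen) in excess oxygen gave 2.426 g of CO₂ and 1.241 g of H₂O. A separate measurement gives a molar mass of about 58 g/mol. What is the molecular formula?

C4H10

mol C = 2.426 g CO₂ ÷ 44.009 g/mol = 0.055125 mol
mol H = 2 × 1.241 g H₂O ÷ 18.015 g/mol = 0.13777 mol
Divide by the smallest (0.055125 mol): C 1.000, H 2.499
Multiplying each by 2 gives whole numbers: C 2.00, H 5.00
Empirical formula: C2H5
Empirical-formula mass = 29.06 g/mol; 58 ÷ 29.06 ≈ 2, so the molecular formula is C4H10.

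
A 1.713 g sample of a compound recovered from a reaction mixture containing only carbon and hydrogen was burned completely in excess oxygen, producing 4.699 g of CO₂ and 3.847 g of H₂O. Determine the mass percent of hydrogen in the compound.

mol C = 4.699 g CO₂ ÷ 44.009 g/mol = 0.10677 mol
mol H = 2 × 3.847 g H₂O ÷ 18.015 g/mol = 0.42709 mol
mass % H = 0.43051 g ÷ 1.713 g × 100%

25.13%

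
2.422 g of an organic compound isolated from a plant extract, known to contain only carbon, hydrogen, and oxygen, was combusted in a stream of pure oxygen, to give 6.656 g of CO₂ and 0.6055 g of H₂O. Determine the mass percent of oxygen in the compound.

22.20%

mol C = 6.656 g CO₂ ÷ 44.009 g/mol = 0.15124 mol
mol H = 2 × 0.6055 g H₂O ÷ 18.015 g/mol = 0.067222 mol
mass O = 2.422 − (1.8166 + 0.067760) = 0.53768 g → mol O = 0.53768 ÷ 15.999 = 0.033607 mol
mass % O = 0.53768 g ÷ 2.422 g × 100%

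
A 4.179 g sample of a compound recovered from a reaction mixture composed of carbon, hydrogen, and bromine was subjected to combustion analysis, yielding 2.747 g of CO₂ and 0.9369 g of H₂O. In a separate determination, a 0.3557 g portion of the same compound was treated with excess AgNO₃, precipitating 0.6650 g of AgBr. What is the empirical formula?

C3H5Br2

mol C = 2.747 g CO₂ ÷ 44.009 g/mol = 0.062419 mol
mol H = 2 × 0.9369 g H₂O ÷ 18.015 g/mol = 0.10401 mol
From the AgBr data: mol Br per gram of compound = (0.6650 ÷ 187.772) ÷ 0.3557 = 0.0099565 mol/g, so in the 4.179 g combustion sample mol Br = 0.041608 mol
Divide by the smallest (0.041608 mol): C 1.500, H 2.500, Br 1.000
Multiplying each by 2 gives whole numbers: C 3.00, H 5.00, Br 2.00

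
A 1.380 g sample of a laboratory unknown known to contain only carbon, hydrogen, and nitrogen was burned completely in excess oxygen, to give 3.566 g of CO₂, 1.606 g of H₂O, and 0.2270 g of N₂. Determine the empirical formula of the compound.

C5H11N

mol C = 3.566 g CO₂ ÷ 44.009 g/mol = 0.081029 mol
mol H = 2 × 1.606 g H₂O ÷ 18.015 g/mol = 0.17830 mol
mol N = 2 × 0.2270 g N₂ ÷ 28.014 g/mol = 0.016206 mol
Divide by the smallest (0.016206 mol): C 5.000, H 11.002, N 1.000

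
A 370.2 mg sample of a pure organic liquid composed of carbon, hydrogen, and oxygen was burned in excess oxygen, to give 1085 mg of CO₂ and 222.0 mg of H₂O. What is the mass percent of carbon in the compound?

79.99%

mol C = 1.085 g CO₂ ÷ 44.009 g/mol = 0.024654 mol
mol H = 2 × 0.2220 g H₂O ÷ 18.015 g/mol = 0.024646 mol
mass O = 0.3702 − (0.29612 + 0.024843) = 0.049237 g → mol O = 0.049237 ÷ 15.999 = 0.0030775 mol
mass % C = 0.29612 g ÷ 0.3702 g × 100%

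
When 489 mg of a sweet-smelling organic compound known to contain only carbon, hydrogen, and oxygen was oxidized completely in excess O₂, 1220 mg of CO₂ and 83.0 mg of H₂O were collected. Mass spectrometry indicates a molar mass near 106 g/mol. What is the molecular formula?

C6H2O2

mol C = 1.22 g CO₂ ÷ 44.009 g/mol = 0.02772 mol
mol H = 2 × 0.0830 g H₂O ÷ 18.015 g/mol = 0.009215 mol
mass O = 0.489 − (0.3330 + 0.009288) = 0.1467 g → mol O = 0.1467 ÷ 15.999 = 0.009172 mol
Divide by the smallest (0.009172 mol): C 3.022, H 1.005, O 1.000
Empirical formula: C3HO
Empirical-formula mass = 53.04 g/mol; 106 ÷ 53.04 ≈ 2, so the molecular formula is C6H2O2.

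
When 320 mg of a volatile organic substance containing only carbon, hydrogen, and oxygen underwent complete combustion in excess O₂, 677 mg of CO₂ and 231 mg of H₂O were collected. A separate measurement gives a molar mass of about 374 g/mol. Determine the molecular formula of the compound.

C18H30O8

mol C = 0.677 g CO₂ ÷ 44.009 g/mol = 0.01538 mol
mol H = 2 × 0.231 g H₂O ÷ 18.015 g/mol = 0.02565 mol
mass O = 0.320 − (0.1848 + 0.02585) = 0.1094 g → mol O = 0.1094 ÷ 15.999 = 0.006837 mol
Divide by the smallest (0.006837 mol): C 2.250, H 3.751, O 1.000
Multiplying each by 4 gives whole numbers: C 9.00, H 15.00, O 4.00
Empirical formula: C9H15O4
Empirical-formula mass = 187.22 g/mol; 374 ÷ 187.22 ≈ 2, so the molecular formula is C18H30O8.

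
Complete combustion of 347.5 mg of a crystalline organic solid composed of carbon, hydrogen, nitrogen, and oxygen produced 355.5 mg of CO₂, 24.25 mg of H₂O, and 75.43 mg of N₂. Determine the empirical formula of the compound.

C3HN2O4

mol C = 0.3555 g CO₂ ÷ 44.009 g/mol = 0.0080779 mol
mol H = 2 × 0.02425 g H₂O ÷ 18.015 g/mol = 0.0026922 mol
mol N = 2 × 0.07543 g N₂ ÷ 28.014 g/mol = 0.0053852 mol
mass O = 0.3475 − (0.097024 + 0.0027137 + 0.075430) = 0.17233 g → mol O = 0.17233 ÷ 15.999 = 0.010771 mol
Divide by the smallest (0.0026922 mol): C 3.000, H 1.000, N 2.000, O 4.001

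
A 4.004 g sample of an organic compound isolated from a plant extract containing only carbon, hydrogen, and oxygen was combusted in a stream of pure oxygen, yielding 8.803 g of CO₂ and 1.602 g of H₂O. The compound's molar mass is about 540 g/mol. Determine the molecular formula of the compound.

C27H24O12

mol C = 8.803 g CO₂ ÷ 44.009 g/mol = 0.20003 mol
mol H = 2 × 1.602 g H₂O ÷ 18.015 g/mol = 0.17785 mol
mass O = 4.004 − (2.4025 + 0.17927) = 1.4222 g → mol O = 1.4222 ÷ 15.999 = 0.088893 mol
Divide by the smallest (0.088893 mol): C 2.250, H 2.001, O 1.000
Multiplying each by 4 gives whole numbers: C 9.00, H 8.00, O 4.00
Empirical formula: C9H8O4
Empirical-formula mass = 180.16 g/mol; 540 ÷ 180.16 ≈ 3, so the molecular formula is C27H24O12.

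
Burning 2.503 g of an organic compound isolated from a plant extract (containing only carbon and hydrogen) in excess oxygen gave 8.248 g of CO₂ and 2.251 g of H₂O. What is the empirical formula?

mol C = 8.248 g CO₂ ÷ 44.009 g/mol = 0.18742 mol
mol H = 2 × 2.251 g H₂O ÷ 18.015 g/mol = 0.24990 mol
Divide by the smallest (0.18742 mol): C 1.000, H 1.333
Multiplying each by 3 gives whole numbers: C 3.00, H 4.00

C3H4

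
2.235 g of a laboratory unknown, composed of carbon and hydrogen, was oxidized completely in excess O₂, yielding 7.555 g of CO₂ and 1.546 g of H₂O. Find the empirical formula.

CH

mol C = 7.555 g CO₂ ÷ 44.009 g/mol = 0.17167 mol
mol H = 2 × 1.546 g H₂O ÷ 18.015 g/mol = 0.17163 mol
Divide by the smallest (0.17163 mol): C 1.000, H 1.000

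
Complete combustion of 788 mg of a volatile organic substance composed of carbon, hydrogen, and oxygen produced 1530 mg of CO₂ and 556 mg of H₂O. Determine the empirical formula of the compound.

mol C = 1.53 g CO₂ ÷ 44.009 g/mol = 0.03477 mol
mol H = 2 × 0.556 g H₂O ÷ 18.015 g/mol = 0.06173 mol
mass O = 0.788 − (0.4176 + 0.06222) = 0.3082 g → mol O = 0.3082 ÷ 15.999 = 0.01926 mol
Divide by the smallest (0.01926 mol): C 1.805, H 3.204, O 1.000
Multiplying each by 5 gives whole numbers: C 9.02, H 16.02, O 5.00

C9H16O5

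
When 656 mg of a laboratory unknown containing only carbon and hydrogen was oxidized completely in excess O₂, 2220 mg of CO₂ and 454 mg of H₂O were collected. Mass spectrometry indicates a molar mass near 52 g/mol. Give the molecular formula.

C4H4

mol C = 2.22 g CO₂ ÷ 44.009 g/mol = 0.05044 mol
mol H = 2 × 0.454 g H₂O ÷ 18.015 g/mol = 0.05040 mol
Divide by the smallest (0.05040 mol): C 1.001, H 1.000
Empirical formula: CH
Empirical-formula mass = 13.02 g/mol; 52 ÷ 13.02 ≈ 4, so the molecular formula is C4H4.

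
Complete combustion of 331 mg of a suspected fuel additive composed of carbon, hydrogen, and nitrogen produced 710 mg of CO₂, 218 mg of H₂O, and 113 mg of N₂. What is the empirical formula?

C2H3N

mol C = 0.710 g CO₂ ÷ 44.009 g/mol = 0.01613 mol
mol H = 2 × 0.218 g H₂O ÷ 18.015 g/mol = 0.02420 mol
mol N = 2 × 0.113 g N₂ ÷ 28.014 g/mol = 0.008067 mol
Divide by the smallest (0.008067 mol): C 2.000, H 3.000, N 1.000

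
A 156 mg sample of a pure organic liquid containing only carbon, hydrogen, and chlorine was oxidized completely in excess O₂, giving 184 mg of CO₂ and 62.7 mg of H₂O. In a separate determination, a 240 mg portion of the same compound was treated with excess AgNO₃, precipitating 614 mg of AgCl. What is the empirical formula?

mol C = 0.184 g CO₂ ÷ 44.009 g/mol = 0.004181 mol
mol H = 2 × 0.0627 g H₂O ÷ 18.015 g/mol = 0.006961 mol
From the AgCl data: mol Cl per gram of compound = (0.614 ÷ 143.318) ÷ 0.240 = 0.01785 mol/g, so in the 0.156 g combustion sample mol Cl = 0.002785 mol
Divide by the smallest (0.002785 mol): C 1.501, H 2.500, Cl 1.000
Multiplying each by 2 gives whole numbers: C 3.00, H 5.00, Cl 2.00

C3H5Cl2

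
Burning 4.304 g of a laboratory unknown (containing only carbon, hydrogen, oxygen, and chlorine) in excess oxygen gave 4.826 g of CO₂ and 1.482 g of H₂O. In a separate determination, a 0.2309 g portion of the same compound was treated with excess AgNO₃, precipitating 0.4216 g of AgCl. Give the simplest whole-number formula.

mol C = 4.826 g CO₂ ÷ 44.009 g/mol = 0.10966 mol
mol H = 2 × 1.482 g H₂O ÷ 18.015 g/mol = 0.16453 mol
From the AgCl data: mol Cl per gram of compound = (0.4216 ÷ 143.318) ÷ 0.2309 = 0.012740 mol/g, so in the 4.304 g combustion sample mol Cl = 0.054834 mol
mass O = 4.304 − (1.3171 + 0.16585 + 1.9439) = 0.87718 g → mol O = 0.87718 ÷ 15.999 = 0.054827 mol
Divide by the smallest (0.054827 mol): C 2.000, H 3.001, Cl 1.000, O 1.000

C2H3ClO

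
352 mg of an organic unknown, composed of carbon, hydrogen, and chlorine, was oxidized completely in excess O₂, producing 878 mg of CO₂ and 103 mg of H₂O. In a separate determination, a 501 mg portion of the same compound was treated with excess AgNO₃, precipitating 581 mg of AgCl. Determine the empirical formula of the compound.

mol C = 0.878 g CO₂ ÷ 44.009 g/mol = 0.01995 mol
mol H = 2 × 0.103 g H₂O ÷ 18.015 g/mol = 0.01143 mol
From the AgCl data: mol Cl per gram of compound = (0.581 ÷ 143.318) ÷ 0.501 = 0.008092 mol/g, so in the 0.352 g combustion sample mol Cl = 0.002848 mol
Divide by the smallest (0.002848 mol): C 7.004, H 4.015, Cl 1.000

C7H4Cl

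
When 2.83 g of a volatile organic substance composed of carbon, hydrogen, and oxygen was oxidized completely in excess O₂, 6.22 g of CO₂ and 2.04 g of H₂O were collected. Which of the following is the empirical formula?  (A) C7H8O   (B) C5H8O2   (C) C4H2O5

mol C = 6.22 g CO₂ ÷ 44.009 g/mol = 0.1413 mol
mol H = 2 × 2.04 g H₂O ÷ 18.015 g/mol = 0.2265 mol
mass O = 2.83 − (1.698 + 0.2283) = 0.9041 g → mol O = 0.9041 ÷ 15.999 = 0.05651 mol
Divide by the smallest (0.05651 mol): C 2.501, H 4.008, O 1.000
Multiplying each by 2 gives whole numbers: C 5.00, H 8.02, O 2.00

(B) C5H8O2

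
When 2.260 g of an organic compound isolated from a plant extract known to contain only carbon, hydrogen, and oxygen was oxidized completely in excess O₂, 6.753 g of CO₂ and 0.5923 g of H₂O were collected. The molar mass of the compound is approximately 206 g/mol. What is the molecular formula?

C14H6O2

mol C = 6.753 g CO₂ ÷ 44.009 g/mol = 0.15345 mol
mol H = 2 × 0.5923 g H₂O ÷ 18.015 g/mol = 0.065756 mol
mass O = 2.260 − (1.8430 + 0.066282) = 0.35068 g → mol O = 0.35068 ÷ 15.999 = 0.021919 mol
Divide by the smallest (0.021919 mol): C 7.001, H 3.000, O 1.000
Empirical formula: C7H3O
Empirical-formula mass = 103.10 g/mol; 206 ÷ 103.10 ≈ 2, so the molecular formula is C14H6O2.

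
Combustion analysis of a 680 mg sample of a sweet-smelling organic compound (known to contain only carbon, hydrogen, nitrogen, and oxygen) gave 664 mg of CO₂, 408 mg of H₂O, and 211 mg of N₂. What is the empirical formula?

mol C = 0.664 g CO₂ ÷ 44.009 g/mol = 0.01509 mol
mol H = 2 × 0.408 g H₂O ÷ 18.015 g/mol = 0.04530 mol
mol N = 2 × 0.211 g N₂ ÷ 28.014 g/mol = 0.01506 mol
mass O = 0.680 − (0.1812 + 0.04566 + 0.2110) = 0.2421 g → mol O = 0.2421 ÷ 15.999 = 0.01513 mol
Divide by the smallest (0.01506 mol): C 1.002, H 3.007, N 1.000, O 1.005

CH3NO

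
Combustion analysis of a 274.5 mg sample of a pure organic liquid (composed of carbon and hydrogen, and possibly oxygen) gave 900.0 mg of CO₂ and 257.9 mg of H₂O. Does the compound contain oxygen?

no

mol C = 0.9000 g CO₂ ÷ 44.009 g/mol = 0.020450 mol
mol H = 2 × 0.2579 g H₂O ÷ 18.015 g/mol = 0.028632 mol
C and H together account for 0.27449 g — essentially the entire 0.2745 g sample — so the compound contains no oxygen.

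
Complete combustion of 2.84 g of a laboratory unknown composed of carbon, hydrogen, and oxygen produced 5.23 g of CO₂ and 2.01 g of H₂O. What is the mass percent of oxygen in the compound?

41.8%

mol C = 5.23 g CO₂ ÷ 44.009 g/mol = 0.1188 mol
mol H = 2 × 2.01 g H₂O ÷ 18.015 g/mol = 0.2231 mol
mass O = 2.84 − (1.427 + 0.2249) = 1.188 g → mol O = 1.188 ÷ 15.999 = 0.07424 mol
mass % O = 1.188 g ÷ 2.84 g × 100%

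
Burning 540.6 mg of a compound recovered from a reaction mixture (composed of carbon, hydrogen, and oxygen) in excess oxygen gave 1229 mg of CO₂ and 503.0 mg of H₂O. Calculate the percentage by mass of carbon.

62.05%

mol C = 1.229 g CO₂ ÷ 44.009 g/mol = 0.027926 mol
mol H = 2 × 0.5030 g H₂O ÷ 18.015 g/mol = 0.055842 mol
mass O = 0.5406 − (0.33542 + 0.056289) = 0.14889 g → mol O = 0.14889 ÷ 15.999 = 0.0093062 mol
mass % C = 0.33542 g ÷ 0.5406 g × 100%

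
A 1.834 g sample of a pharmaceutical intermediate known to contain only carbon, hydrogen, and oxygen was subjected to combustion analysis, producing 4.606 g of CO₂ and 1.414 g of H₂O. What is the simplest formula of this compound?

C4H6O

mol C = 4.606 g CO₂ ÷ 44.009 g/mol = 0.10466 mol
mol H = 2 × 1.414 g H₂O ÷ 18.015 g/mol = 0.15698 mol
mass O = 1.834 − (1.2571 + 0.15824) = 0.41869 g → mol O = 0.41869 ÷ 15.999 = 0.026170 mol
Divide by the smallest (0.026170 mol): C 3.999, H 5.999, O 1.000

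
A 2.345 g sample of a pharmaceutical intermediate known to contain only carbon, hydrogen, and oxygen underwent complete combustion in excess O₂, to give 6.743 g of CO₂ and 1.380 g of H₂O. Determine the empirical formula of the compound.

C7H7O

mol C = 6.743 g CO₂ ÷ 44.009 g/mol = 0.15322 mol
mol H = 2 × 1.380 g H₂O ÷ 18.015 g/mol = 0.15321 mol
mass O = 2.345 − (1.8403 + 0.15443) = 0.35026 g → mol O = 0.35026 ÷ 15.999 = 0.021893 mol
Divide by the smallest (0.021893 mol): C 6.999, H 6.998, O 1.000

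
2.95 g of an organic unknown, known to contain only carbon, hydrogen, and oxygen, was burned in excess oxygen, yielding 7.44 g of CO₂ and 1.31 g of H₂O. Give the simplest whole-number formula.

mol C = 7.44 g CO₂ ÷ 44.009 g/mol = 0.1691 mol
mol H = 2 × 1.31 g H₂O ÷ 18.015 g/mol = 0.1454 mol
mass O = 2.95 − (2.031 + 0.1466) = 0.7729 g → mol O = 0.7729 ÷ 15.999 = 0.04831 mol
Divide by the smallest (0.04831 mol): C 3.500, H 3.011, O 1.000
Multiplying each by 2 gives whole numbers: C 7.00, H 6.02, O 2.00

C7H6O2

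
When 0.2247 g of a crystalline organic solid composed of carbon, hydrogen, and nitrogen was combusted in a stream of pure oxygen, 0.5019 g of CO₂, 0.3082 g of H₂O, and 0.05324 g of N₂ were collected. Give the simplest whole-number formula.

mol C = 0.5019 g CO₂ ÷ 44.009 g/mol = 0.011404 mol
mol H = 2 × 0.3082 g H₂O ÷ 18.015 g/mol = 0.034216 mol
mol N = 2 × 0.05324 g N₂ ÷ 28.014 g/mol = 0.0038010 mol
Divide by the smallest (0.0038010 mol): C 3.000, H 9.002, N 1.000

C3H9N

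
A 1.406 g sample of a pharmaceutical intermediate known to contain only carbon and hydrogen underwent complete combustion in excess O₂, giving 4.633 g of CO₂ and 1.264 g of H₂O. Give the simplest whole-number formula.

mol C = 4.633 g CO₂ ÷ 44.009 g/mol = 0.10527 mol
mol H = 2 × 1.264 g H₂O ÷ 18.015 g/mol = 0.14033 mol
Divide by the smallest (0.10527 mol): C 1.000, H 1.333
Multiplying each by 3 gives whole numbers: C 3.00, H 4.00

C3H4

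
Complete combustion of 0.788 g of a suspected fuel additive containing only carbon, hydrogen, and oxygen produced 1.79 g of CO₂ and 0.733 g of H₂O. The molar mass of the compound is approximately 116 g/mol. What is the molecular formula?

C6H12O2

mol C = 1.79 g CO₂ ÷ 44.009 g/mol = 0.04067 mol
mol H = 2 × 0.733 g H₂O ÷ 18.015 g/mol = 0.08138 mol
mass O = 0.788 − (0.4885 + 0.08203) = 0.2174 g → mol O = 0.2174 ÷ 15.999 = 0.01359 mol
Divide by the smallest (0.01359 mol): C 2.993, H 5.988, O 1.000
Empirical formula: C3H6O
Empirical-formula mass = 58.08 g/mol; 116 ÷ 58.08 ≈ 2, so the molecular formula is C6H12O2.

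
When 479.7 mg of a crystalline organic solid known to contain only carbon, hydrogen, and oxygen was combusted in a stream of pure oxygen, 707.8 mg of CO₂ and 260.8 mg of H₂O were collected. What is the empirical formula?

C5H9O5

mol C = 0.7078 g CO₂ ÷ 44.009 g/mol = 0.016083 mol
mol H = 2 × 0.2608 g H₂O ÷ 18.015 g/mol = 0.028954 mol
mass O = 0.4797 − (0.19317 + 0.029185) = 0.25734 g → mol O = 0.25734 ÷ 15.999 = 0.016085 mol
Divide by the smallest (0.016083 mol): C 1.000, H 1.800, O 1.000
Multiplying each by 5 gives whole numbers: C 5.00, H 9.00, O 5.00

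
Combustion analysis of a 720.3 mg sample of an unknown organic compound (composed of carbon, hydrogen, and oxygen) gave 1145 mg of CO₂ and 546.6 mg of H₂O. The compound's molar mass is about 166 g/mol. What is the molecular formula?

mol C = 1.145 g CO₂ ÷ 44.009 g/mol = 0.026017 mol
mol H = 2 × 0.5466 g H₂O ÷ 18.015 g/mol = 0.060683 mol
mass O = 0.7203 − (0.31250 + 0.061168) = 0.34664 g → mol O = 0.34664 ÷ 15.999 = 0.021666 mol
Divide by the smallest (0.021666 mol): C 1.201, H 2.801, O 1.000
Multiplying each by 5 gives whole numbers: C 6.00, H 14.00, O 5.00
Empirical formula: C6H14O5
Empirical-formula mass = 166.17 g/mol; 166 ÷ 166.17 ≈ 1, so the molecular formula is C6H14O5.

C6H14O5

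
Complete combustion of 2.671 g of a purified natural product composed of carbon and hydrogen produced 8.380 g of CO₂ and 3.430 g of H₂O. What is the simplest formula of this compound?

mol C = 8.380 g CO₂ ÷ 44.009 g/mol = 0.19042 mol
mol H = 2 × 3.430 g H₂O ÷ 18.015 g/mol = 0.38079 mol
Divide by the smallest (0.19042 mol): C 1.000, H 2.000

CH2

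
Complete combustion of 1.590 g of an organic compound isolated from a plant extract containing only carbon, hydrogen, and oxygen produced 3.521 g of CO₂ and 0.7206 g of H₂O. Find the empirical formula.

mol C = 3.521 g CO₂ ÷ 44.009 g/mol = 0.080006 mol
mol H = 2 × 0.7206 g H₂O ÷ 18.015 g/mol = 0.080000 mol
mass O = 1.590 − (0.96096 + 0.080640) = 0.54840 g → mol O = 0.54840 ÷ 15.999 = 0.034277 mol
Divide by the smallest (0.034277 mol): C 2.334, H 2.334, O 1.000
Multiplying each by 3 gives whole numbers: C 7.00, H 7.00, O 3.00

C7H7O3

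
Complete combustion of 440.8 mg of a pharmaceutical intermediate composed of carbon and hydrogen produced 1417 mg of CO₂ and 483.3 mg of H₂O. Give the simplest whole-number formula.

mol C = 1.417 g CO₂ ÷ 44.009 g/mol = 0.032198 mol
mol H = 2 × 0.4833 g H₂O ÷ 18.015 g/mol = 0.053655 mol
Divide by the smallest (0.032198 mol): C 1.000, H 1.666
Multiplying each by 3 gives whole numbers: C 3.00, H 5.00

C3H5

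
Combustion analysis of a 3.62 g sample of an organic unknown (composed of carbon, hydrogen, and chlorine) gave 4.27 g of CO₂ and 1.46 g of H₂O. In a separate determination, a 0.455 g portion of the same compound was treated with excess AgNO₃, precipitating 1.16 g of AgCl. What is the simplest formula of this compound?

mol C = 4.27 g CO₂ ÷ 44.009 g/mol = 0.09703 mol
mol H = 2 × 1.46 g H₂O ÷ 18.015 g/mol = 0.1621 mol
From the AgCl data: mol Cl per gram of compound = (1.16 ÷ 143.318) ÷ 0.455 = 0.01779 mol/g, so in the 3.62 g combustion sample mol Cl = 0.06440 mol
Divide by the smallest (0.06440 mol): C 1.507, H 2.517, Cl 1.000
Multiplying each by 2 gives whole numbers: C 3.01, H 5.03, Cl 2.00

C3H5Cl2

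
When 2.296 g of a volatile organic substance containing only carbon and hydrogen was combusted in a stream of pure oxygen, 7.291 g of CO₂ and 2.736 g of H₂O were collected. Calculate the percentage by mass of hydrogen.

mol C = 7.291 g CO₂ ÷ 44.009 g/mol = 0.16567 mol
mol H = 2 × 2.736 g H₂O ÷ 18.015 g/mol = 0.30375 mol
mass % H = 0.30618 g ÷ 2.296 g × 100%

13.34%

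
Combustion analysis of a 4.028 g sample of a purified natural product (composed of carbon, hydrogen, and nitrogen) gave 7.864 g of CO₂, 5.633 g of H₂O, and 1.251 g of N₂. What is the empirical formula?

mol C = 7.864 g CO₂ ÷ 44.009 g/mol = 0.17869 mol
mol H = 2 × 5.633 g H₂O ÷ 18.015 g/mol = 0.62537 mol
mol N = 2 × 1.251 g N₂ ÷ 28.014 g/mol = 0.089312 mol
Divide by the smallest (0.089312 mol): C 2.001, H 7.002, N 1.000

C2H7N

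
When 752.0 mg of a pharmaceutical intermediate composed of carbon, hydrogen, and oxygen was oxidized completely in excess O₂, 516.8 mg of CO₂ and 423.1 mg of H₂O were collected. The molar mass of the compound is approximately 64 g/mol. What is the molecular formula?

CH4O3

mol C = 0.5168 g CO₂ ÷ 44.009 g/mol = 0.011743 mol
mol H = 2 × 0.4231 g H₂O ÷ 18.015 g/mol = 0.046972 mol
mass O = 0.7520 − (0.14105 + 0.047348) = 0.56361 g → mol O = 0.56361 ÷ 15.999 = 0.035228 mol
Divide by the smallest (0.011743 mol): C 1.000, H 4.000, O 3.000
Empirical formula: CH4O3
Empirical-formula mass = 64.04 g/mol; 64 ÷ 64.04 ≈ 1, so the molecular formula is CH4O3.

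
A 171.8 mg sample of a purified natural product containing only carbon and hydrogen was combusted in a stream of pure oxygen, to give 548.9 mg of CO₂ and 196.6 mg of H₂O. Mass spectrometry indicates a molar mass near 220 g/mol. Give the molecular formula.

mol C = 0.5489 g CO₂ ÷ 44.009 g/mol = 0.012472 mol
mol H = 2 × 0.1966 g H₂O ÷ 18.015 g/mol = 0.021826 mol
Divide by the smallest (0.012472 mol): C 1.000, H 1.750
Multiplying each by 4 gives whole numbers: C 4.00, H 7.00
Empirical formula: C4H7
Empirical-formula mass = 55.10 g/mol; 220 ÷ 55.10 ≈ 4, so the molecular formula is C16H28.

C16H28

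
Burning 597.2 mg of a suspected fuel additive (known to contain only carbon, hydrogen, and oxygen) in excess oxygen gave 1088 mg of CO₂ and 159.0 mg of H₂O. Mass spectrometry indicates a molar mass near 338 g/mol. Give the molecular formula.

mol C = 1.088 g CO₂ ÷ 44.009 g/mol = 0.024722 mol
mol H = 2 × 0.1590 g H₂O ÷ 18.015 g/mol = 0.017652 mol
mass O = 0.5972 − (0.29694 + 0.017793) = 0.28247 g → mol O = 0.28247 ÷ 15.999 = 0.017655 mol
Divide by the smallest (0.017652 mol): C 1.401, H 1.000, O 1.000
Multiplying each by 5 gives whole numbers: C 7.00, H 5.00, O 5.00
Empirical formula: C7H5O5
Empirical-formula mass = 169.11 g/mol; 338 ÷ 169.11 ≈ 2, so the molecular formula is C14H10O10.

C14H10O10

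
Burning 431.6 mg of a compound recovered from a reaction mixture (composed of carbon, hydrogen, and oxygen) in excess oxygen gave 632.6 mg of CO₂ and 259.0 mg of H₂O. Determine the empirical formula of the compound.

mol C = 0.6326 g CO₂ ÷ 44.009 g/mol = 0.014374 mol
mol H = 2 × 0.2590 g H₂O ÷ 18.015 g/mol = 0.028754 mol
mass O = 0.4316 − (0.17265 + 0.028984) = 0.22997 g → mol O = 0.22997 ÷ 15.999 = 0.014374 mol
Divide by the smallest (0.014374 mol): C 1.000, H 2.000, O 1.000

CH2O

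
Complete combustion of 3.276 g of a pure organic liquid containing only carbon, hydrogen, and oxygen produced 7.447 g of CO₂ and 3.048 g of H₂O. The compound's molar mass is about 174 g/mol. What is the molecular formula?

mol C = 7.447 g CO₂ ÷ 44.009 g/mol = 0.16922 mol
mol H = 2 × 3.048 g H₂O ÷ 18.015 g/mol = 0.33838 mol
mass O = 3.276 − (2.0324 + 0.34109) = 0.90246 g → mol O = 0.90246 ÷ 15.999 = 0.056407 mol
Divide by the smallest (0.056407 mol): C 3.000, H 5.999, O 1.000
Empirical formula: C3H6O
Empirical-formula mass = 58.08 g/mol; 174 ÷ 58.08 ≈ 3, so the molecular formula is C9H18O3.

C9H18O3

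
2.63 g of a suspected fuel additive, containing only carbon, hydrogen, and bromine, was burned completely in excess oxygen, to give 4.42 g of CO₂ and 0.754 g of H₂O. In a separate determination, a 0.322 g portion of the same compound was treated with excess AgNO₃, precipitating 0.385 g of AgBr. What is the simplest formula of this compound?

C6H5Br

mol C = 4.42 g CO₂ ÷ 44.009 g/mol = 0.1004 mol
mol H = 2 × 0.754 g H₂O ÷ 18.015 g/mol = 0.08371 mol
From the AgBr data: mol Br per gram of compound = (0.385 ÷ 187.772) ÷ 0.322 = 0.006368 mol/g, so in the 2.63 g combustion sample mol Br = 0.01675 mol
Divide by the smallest (0.01675 mol): C 5.997, H 4.998, Br 1.000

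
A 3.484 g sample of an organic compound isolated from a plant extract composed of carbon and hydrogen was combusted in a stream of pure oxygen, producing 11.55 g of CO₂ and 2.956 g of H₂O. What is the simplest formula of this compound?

mol C = 11.55 g CO₂ ÷ 44.009 g/mol = 0.26245 mol
mol H = 2 × 2.956 g H₂O ÷ 18.015 g/mol = 0.32817 mol
Divide by the smallest (0.26245 mol): C 1.000, H 1.250
Multiplying each by 4 gives whole numbers: C 4.00, H 5.00

C4H5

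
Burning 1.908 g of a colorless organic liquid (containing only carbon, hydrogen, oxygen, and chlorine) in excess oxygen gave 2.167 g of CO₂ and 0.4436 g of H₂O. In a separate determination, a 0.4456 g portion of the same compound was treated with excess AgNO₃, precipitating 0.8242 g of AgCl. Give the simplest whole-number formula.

mol C = 2.167 g CO₂ ÷ 44.009 g/mol = 0.049240 mol
mol H = 2 × 0.4436 g H₂O ÷ 18.015 g/mol = 0.049248 mol
From the AgCl data: mol Cl per gram of compound = (0.8242 ÷ 143.318) ÷ 0.4456 = 0.012906 mol/g, so in the 1.908 g combustion sample mol Cl = 0.024624 mol
mass O = 1.908 − (0.59142 + 0.049642 + 0.87293) = 0.39400 g → mol O = 0.39400 ÷ 15.999 = 0.024627 mol
Divide by the smallest (0.024624 mol): C 2.000, H 2.000, Cl 1.000, O 1.000

C2H2ClO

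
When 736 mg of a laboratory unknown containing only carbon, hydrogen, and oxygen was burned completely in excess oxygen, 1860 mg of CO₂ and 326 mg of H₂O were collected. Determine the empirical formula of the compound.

C7H6O2

mol C = 1.86 g CO₂ ÷ 44.009 g/mol = 0.04226 mol
mol H = 2 × 0.326 g H₂O ÷ 18.015 g/mol = 0.03619 mol
mass O = 0.736 − (0.5076 + 0.03648) = 0.1919 g → mol O = 0.1919 ÷ 15.999 = 0.01199 mol
Divide by the smallest (0.01199 mol): C 3.524, H 3.018, O 1.000
Multiplying each by 2 gives whole numbers: C 7.05, H 6.04, O 2.00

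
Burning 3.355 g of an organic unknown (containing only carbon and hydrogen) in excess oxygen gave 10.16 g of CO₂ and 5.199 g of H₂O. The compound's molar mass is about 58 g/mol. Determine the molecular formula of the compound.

mol C = 10.16 g CO₂ ÷ 44.009 g/mol = 0.23086 mol
mol H = 2 × 5.199 g H₂O ÷ 18.015 g/mol = 0.57719 mol
Divide by the smallest (0.23086 mol): C 1.000, H 2.500
Multiplying each by 2 gives whole numbers: C 2.00, H 5.00
Empirical formula: C2H5
Empirical-formula mass = 29.06 g/mol; 58 ÷ 29.06 ≈ 2, so the molecular formula is C4H10.

C4H10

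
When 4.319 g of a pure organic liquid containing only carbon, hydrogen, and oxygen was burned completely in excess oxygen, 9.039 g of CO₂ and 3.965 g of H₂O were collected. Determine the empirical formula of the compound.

C7H15O3

mol C = 9.039 g CO₂ ÷ 44.009 g/mol = 0.20539 mol
mol H = 2 × 3.965 g H₂O ÷ 18.015 g/mol = 0.44019 mol
mass O = 4.319 − (2.4669 + 0.44371) = 1.4084 g → mol O = 1.4084 ÷ 15.999 = 0.088028 mol
Divide by the smallest (0.088028 mol): C 2.333, H 5.001, O 1.000
Multiplying each by 3 gives whole numbers: C 7.00, H 15.00, O 3.00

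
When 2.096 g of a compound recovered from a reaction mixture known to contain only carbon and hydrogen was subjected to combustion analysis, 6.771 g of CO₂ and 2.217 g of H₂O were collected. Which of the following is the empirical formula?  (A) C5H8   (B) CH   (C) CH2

mol C = 6.771 g CO₂ ÷ 44.009 g/mol = 0.15385 mol
mol H = 2 × 2.217 g H₂O ÷ 18.015 g/mol = 0.24613 mol
Divide by the smallest (0.15385 mol): C 1.000, H 1.600
Multiplying each by 5 gives whole numbers: C 5.00, H 8.00

(A) C5H8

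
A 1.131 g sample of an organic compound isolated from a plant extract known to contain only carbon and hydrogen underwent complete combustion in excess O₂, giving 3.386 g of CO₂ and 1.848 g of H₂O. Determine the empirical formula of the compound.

mol C = 3.386 g CO₂ ÷ 44.009 g/mol = 0.076939 mol
mol H = 2 × 1.848 g H₂O ÷ 18.015 g/mol = 0.20516 mol
Divide by the smallest (0.076939 mol): C 1.000, H 2.667
Multiplying each by 3 gives whole numbers: C 3.00, H 8.00

C3H8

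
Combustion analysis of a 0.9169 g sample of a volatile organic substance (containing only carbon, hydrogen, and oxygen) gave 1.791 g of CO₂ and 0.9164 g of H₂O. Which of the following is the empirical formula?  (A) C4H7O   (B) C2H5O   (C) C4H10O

(B) C2H5O

mol C = 1.791 g CO₂ ÷ 44.009 g/mol = 0.040696 mol
mol H = 2 × 0.9164 g H₂O ÷ 18.015 g/mol = 0.10174 mol
mass O = 0.9169 − (0.48880 + 0.10255) = 0.32555 g → mol O = 0.32555 ÷ 15.999 = 0.020348 mol
Divide by the smallest (0.020348 mol): C 2.000, H 5.000, O 1.000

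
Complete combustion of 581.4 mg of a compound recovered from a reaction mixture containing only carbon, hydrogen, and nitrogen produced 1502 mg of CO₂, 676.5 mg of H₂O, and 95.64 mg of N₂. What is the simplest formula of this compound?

C5H11N

mol C = 1.502 g CO₂ ÷ 44.009 g/mol = 0.034129 mol
mol H = 2 × 0.6765 g H₂O ÷ 18.015 g/mol = 0.075104 mol
mol N = 2 × 0.09564 g N₂ ÷ 28.014 g/mol = 0.0068280 mol
Divide by the smallest (0.0068280 mol): C 4.998, H 10.999, N 1.000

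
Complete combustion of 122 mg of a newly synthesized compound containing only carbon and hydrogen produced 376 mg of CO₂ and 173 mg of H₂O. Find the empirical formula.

mol C = 0.376 g CO₂ ÷ 44.009 g/mol = 0.008544 mol
mol H = 2 × 0.173 g H₂O ÷ 18.015 g/mol = 0.01921 mol
Divide by the smallest (0.008544 mol): C 1.000, H 2.248
Multiplying each by 4 gives whole numbers: C 4.00, H 8.99

C4H9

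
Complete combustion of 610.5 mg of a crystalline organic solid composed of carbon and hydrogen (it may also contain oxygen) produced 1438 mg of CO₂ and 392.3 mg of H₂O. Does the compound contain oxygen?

mol C = 1.438 g CO₂ ÷ 44.009 g/mol = 0.032675 mol
mol H = 2 × 0.3923 g H₂O ÷ 18.015 g/mol = 0.043553 mol
C and H account for only 0.43636 g of the 0.6105 g sample; the remaining 0.17414 g must be oxygen.

yes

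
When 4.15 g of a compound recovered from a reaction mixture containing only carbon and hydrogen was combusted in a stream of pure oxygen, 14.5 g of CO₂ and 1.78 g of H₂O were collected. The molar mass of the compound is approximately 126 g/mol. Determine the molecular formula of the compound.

C10H6

mol C = 14.5 g CO₂ ÷ 44.009 g/mol = 0.3295 mol
mol H = 2 × 1.78 g H₂O ÷ 18.015 g/mol = 0.1976 mol
Divide by the smallest (0.1976 mol): C 1.667, H 1.000
Multiplying each by 3 gives whole numbers: C 5.00, H 3.00
Empirical formula: C5H3
Empirical-formula mass = 63.08 g/mol; 126 ÷ 63.08 ≈ 2, so the molecular formula is C10H6.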